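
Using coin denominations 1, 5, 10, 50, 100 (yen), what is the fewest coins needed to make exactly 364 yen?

9

364 − 3×100→64 − 1×50→14 − 1×10→4 − 4×1→0
Total coins = 3 + 1 + 1 + 4 = 9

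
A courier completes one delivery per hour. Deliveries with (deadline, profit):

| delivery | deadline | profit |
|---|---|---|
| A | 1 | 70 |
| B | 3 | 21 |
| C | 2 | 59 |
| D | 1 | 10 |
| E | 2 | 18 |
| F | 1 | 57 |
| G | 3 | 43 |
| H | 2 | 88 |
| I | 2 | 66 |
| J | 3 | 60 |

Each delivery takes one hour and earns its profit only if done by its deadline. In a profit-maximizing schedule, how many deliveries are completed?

Sort by profit descending; place each in the latest free slot ≤ its deadline.
By profit: H(d2,88), A(d1,70), I(d2,66), J(d3,60), C(d2,59), F(d1,57), G(d3,43), B(d3,21), E(d2,18), D(d1,10)
H→slot 2; A→slot 1; I skipped; J→slot 3; C skipped; F skipped; G skipped; B skipped; E skipped; D skipped.
3 of 10 scheduled.

3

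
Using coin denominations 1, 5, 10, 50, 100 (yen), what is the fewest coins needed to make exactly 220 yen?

220 = 2×100 + 2×10
Total coins = 2 + 2 = 4

4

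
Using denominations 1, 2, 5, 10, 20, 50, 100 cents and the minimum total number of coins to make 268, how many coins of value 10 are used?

1

Use the largest denomination that fits, subtract, and repeat.
268 − 2×100→68 − 1×50→18 − 1×10→8 − 1×5→3 − 1×2→1 − 1×1→0
Count of 10: 1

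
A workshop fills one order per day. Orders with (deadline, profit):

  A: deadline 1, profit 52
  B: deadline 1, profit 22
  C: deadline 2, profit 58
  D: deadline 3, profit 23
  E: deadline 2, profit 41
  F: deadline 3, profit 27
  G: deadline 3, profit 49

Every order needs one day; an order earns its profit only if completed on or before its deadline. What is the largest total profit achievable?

159

Take jobs in profit order; each goes to the latest open slot no later than its deadline.
Profit order: C=58 A=52 G=49 E=41 F=27 D=23 B=22
Assign: C→slot 2, A→slot 1, G→slot 3, E skipped, F skipped, D skipped, B skipped.
Slots: [1:A] [2:C] [3:G]
Profit = 52 + 58 + 49 = 159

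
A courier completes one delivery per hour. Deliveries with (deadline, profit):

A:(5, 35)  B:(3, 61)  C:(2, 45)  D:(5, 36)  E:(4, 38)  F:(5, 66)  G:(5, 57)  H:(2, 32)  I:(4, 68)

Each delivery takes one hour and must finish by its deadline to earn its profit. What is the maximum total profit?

297

Sort by profit descending; place each in the latest free slot ≤ its deadline.
Profit order: I=68 F=66 B=61 G=57 C=45 E=38 D=36 A=35 H=32
Assign: I→slot 4, F→slot 5, B→slot 3, G→slot 2, C→slot 1, E skipped, D skipped, A skipped, H skipped.
Slots: [1:C] [2:G] [3:B] [4:I] [5:F]
Profit = 45 + 57 + 61 + 68 + 66 = 297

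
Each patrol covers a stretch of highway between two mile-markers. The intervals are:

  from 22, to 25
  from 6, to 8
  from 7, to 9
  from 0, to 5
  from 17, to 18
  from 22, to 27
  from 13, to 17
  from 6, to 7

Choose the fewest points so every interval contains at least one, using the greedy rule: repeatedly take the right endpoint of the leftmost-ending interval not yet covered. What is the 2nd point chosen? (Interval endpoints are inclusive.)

7

Process intervals by earliest right end; each time one isn't hit yet, stab at its right endpoint.
Sorted: [0,5] [6,7] [6,8] [7,9] [13,17] [17,18] [22,25] [22,27]
{[0,5]} hit by 5; {[6,7],[6,8],[7,9]} hit by 7; {[13,17],[17,18]} hit by 17; {[22,25],[22,27]} hit by 25.
Points: 5, 7, 17, 25 (4 total).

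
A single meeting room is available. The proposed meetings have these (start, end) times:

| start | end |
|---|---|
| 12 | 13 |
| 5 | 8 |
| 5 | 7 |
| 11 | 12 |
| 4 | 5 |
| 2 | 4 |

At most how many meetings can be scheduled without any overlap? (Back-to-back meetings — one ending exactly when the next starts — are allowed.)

Greedy by earliest finish: after sorting by end time, pick each interval compatible with the last pick.
By end time: (2,4), (4,5), (5,7), (5,8), (11,12), (12,13).
Pick (2,4); next start ≥ 4 → (4,5); next start ≥ 5 → (5,7); next start ≥ 7 → (11,12); next start ≥ 12 → (12,13).
Selected 5 meetings.

5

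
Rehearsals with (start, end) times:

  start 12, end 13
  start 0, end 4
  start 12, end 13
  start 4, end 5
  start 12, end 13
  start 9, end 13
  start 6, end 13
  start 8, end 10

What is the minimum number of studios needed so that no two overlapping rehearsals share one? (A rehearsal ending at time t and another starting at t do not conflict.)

5

The answer is the maximum number of intervals overlapping at any instant.
starts: [0, 4, 6, 8, 9, 12, 12, 12]
ends:   [4, 5, 10, 13, 13, 13, 13, 13]
s0→1 e4→0 s4→1 e5→0 s6→1 s8→2 s9→3 e10→2 s12→3 s12→4 s12→5  — peak 5.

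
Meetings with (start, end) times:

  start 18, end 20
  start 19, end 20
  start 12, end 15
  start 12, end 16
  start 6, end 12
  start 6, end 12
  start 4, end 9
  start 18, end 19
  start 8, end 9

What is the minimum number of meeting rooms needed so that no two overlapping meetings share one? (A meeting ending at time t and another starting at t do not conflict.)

Count concurrent intervals with a sweep; the peak is the room count.
starts: [4, 6, 6, 8, 12, 12, 18, 18, 19]
ends:   [9, 9, 12, 12, 15, 16, 19, 20, 20]
s4→1 s6→2 s6→3 s8→4  — peak 4.

4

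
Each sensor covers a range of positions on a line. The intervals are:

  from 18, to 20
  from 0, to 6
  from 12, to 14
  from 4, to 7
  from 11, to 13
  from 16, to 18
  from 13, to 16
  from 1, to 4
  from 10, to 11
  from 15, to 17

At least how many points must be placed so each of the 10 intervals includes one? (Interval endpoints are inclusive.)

5

Sorted: [1,4] [0,6] [4,7] [10,11] [11,13] [12,14] [13,16] [15,17] [16,18] [18,20]
{[1,4],[0,6],[4,7]} hit by 4; {[10,11],[11,13]} hit by 11; {[12,14],[13,16]} hit by 14; {[15,17],[16,18]} hit by 17; {[18,20]} hit by 20.
Points: 4, 11, 14, 17, 20 (5 total).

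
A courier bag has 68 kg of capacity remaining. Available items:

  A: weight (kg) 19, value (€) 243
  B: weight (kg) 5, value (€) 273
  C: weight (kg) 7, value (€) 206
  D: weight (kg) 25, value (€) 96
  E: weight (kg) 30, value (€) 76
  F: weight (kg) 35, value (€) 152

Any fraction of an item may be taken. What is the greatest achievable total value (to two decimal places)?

881.68

Greedy by value/weight ratio, highest first.
Ratios (sorted): B 54.60, C 29.43, A 12.79, F 4.34, D 3.84, E 2.53
take B (5 @ 273); take C (7 @ 206); take A (19 @ 243); take F (35 @ 152); take 2/25 of D → 7.68. Capacity used 68/68.
Total value = 881.68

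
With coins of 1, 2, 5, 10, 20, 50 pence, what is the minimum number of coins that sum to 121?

Use the largest denomination that fits, subtract, and repeat.
121 − 2×50→21 − 1×20→1 − 1×1→0
Total coins = 2 + 1 + 1 = 4

4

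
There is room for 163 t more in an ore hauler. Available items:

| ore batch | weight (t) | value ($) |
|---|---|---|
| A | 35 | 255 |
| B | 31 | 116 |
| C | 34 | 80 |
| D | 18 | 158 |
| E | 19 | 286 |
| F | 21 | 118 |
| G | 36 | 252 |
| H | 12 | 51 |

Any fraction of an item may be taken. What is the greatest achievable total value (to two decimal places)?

Greedy by value/weight ratio, highest first.
Order: E (286/19=15.05) > D (158/18=8.78) > A (255/35=7.29) > G (252/36=7.00) > F (118/21=5.62) > H (51/12=4.25) > B (116/31=3.74) > C (80/34=2.35)
Fill: take E (19 @ 286) → take D (18 @ 158) → take A (35 @ 255) → take G (36 @ 252) → take F (21 @ 118) → take H (12 @ 51) → take 22/31 of B → 82.32; 163/163 used.
Total value = 1202.32

1202.32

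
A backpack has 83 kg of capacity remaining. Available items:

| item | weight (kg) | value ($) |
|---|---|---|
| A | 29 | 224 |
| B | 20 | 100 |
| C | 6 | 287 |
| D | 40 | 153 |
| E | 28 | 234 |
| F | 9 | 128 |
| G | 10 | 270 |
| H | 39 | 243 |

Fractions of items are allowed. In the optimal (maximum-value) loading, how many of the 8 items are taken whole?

5

Greedy by value/weight ratio, highest first.
Order: C (287/6=47.83) > G (270/10=27.00) > F (128/9=14.22) > E (234/28=8.36) > A (224/29=7.72) > H (243/39=6.23) > B (100/20=5.00) > D (153/40=3.83)
Fill: take C (6 @ 287) → take G (10 @ 270) → take F (9 @ 128) → take E (28 @ 234) → take A (29 @ 224) → take 1/39 of H → 6.23; 83/83 used.
5 item(s) taken whole; one partial (take 1/39 of H).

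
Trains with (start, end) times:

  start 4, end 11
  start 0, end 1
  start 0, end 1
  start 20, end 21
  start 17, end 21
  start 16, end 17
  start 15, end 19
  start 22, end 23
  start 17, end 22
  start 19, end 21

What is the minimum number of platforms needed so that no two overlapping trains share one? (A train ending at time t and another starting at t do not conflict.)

4

The answer is the maximum number of intervals overlapping at any instant.
Events (time:±→running): 0:+→1 0:+→2 1:-→1 1:-→0 4:+→1 11:-→0 15:+→1 16:+→2 17:-→1 17:+→2 17:+→3 19:-→2 19:+→3 20:+→4 … peak 4.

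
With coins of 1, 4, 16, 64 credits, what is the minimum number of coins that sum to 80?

80 − 1×64→16 − 1×16→0
Total coins = 1 + 1 = 2

2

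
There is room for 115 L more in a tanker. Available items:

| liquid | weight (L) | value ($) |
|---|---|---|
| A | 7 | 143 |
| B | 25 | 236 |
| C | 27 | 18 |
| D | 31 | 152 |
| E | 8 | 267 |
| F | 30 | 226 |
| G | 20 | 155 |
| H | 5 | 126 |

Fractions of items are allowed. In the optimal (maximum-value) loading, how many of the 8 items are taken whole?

6

Order: E (267/8=33.38) > H (126/5=25.20) > A (143/7=20.43) > B (236/25=9.44) > G (155/20=7.75) > F (226/30=7.53) > D (152/31=4.90) > C (18/27=0.67)
Fill: take E (8 @ 267) → take H (5 @ 126) → take A (7 @ 143) → take B (25 @ 236) → take G (20 @ 155) → take F (30 @ 226) → take 20/31 of D → 98.06; 115/115 used.
6 item(s) taken whole; one partial (take 20/31 of D).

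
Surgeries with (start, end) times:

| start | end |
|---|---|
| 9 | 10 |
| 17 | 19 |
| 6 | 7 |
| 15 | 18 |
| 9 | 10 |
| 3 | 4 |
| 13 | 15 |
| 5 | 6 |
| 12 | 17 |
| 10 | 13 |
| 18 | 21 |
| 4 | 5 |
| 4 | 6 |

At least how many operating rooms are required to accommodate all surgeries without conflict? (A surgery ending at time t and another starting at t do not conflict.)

The answer is the maximum number of intervals overlapping at any instant.
starts: [3, 4, 4, 5, 6, 9, 9, 10, 12, 13, 15, 17, 18]
ends:   [4, 5, 6, 6, 7, 10, 10, 13, 15, 17, 18, 19, 21]
s3→1 e4→0 s4→1 s4→2  — peak 2.

2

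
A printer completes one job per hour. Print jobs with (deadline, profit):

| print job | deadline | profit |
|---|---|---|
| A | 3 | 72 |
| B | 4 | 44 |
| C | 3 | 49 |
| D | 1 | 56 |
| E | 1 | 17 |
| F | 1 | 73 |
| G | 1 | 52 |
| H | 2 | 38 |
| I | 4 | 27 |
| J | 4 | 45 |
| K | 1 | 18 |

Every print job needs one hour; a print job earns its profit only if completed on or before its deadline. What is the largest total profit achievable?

Take jobs in profit order; each goes to the latest open slot no later than its deadline.
By profit: F(d1,73), A(d3,72), D(d1,56), G(d1,52), C(d3,49), J(d4,45), B(d4,44), H(d2,38), I(d4,27), K(d1,18), E(d1,17)
F→slot 1; A→slot 3; D skipped; G skipped; C→slot 2; J→slot 4; B skipped; H skipped; I skipped; K skipped; E skipped.
Profit = 73 + 49 + 72 + 45 = 239

239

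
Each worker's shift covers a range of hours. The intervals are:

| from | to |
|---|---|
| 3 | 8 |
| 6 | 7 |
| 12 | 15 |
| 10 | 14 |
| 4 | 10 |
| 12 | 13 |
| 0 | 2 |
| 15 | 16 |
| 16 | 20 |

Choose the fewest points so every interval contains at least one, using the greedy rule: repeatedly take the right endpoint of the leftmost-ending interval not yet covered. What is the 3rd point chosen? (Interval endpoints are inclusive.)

Process intervals by earliest right end; each time one isn't hit yet, stab at its right endpoint.
Sorted: [0,2] [6,7] [3,8] [4,10] [12,13] [10,14] [12,15] [15,16] [16,20]
{[0,2]} hit by 2; {[6,7],[3,8],[4,10]} hit by 7; {[12,13],[10,14],[12,15]} hit by 13; {[15,16],[16,20]} hit by 16.
Points: 2, 7, 13, 16 (4 total).

13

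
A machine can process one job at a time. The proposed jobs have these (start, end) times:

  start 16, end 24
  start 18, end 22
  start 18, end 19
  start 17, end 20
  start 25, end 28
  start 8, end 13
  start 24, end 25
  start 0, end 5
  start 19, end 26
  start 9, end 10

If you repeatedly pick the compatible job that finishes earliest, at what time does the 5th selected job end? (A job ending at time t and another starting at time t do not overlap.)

28

Greedy by earliest finish: after sorting by end time, pick each interval compatible with the last pick.
Sorted by end: (0,5)  (9,10)  (8,13)  (18,19)  (17,20)  (18,22)  (16,24)  (24,25)  (19,26)  (25,28)
take (0,5); take (9,10); skip (8,13); take (18,19); skip (17,20); take (24,25); take (25,28).
Selected: (0,5) (9,10) (18,19) (24,25) (25,28)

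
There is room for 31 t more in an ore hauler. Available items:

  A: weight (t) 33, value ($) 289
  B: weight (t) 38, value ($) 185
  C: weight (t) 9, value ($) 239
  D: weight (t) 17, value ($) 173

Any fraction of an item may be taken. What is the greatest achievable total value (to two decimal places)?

455.79

Greedy by value/weight ratio, highest first.
Order: C (239/9=26.56) > D (173/17=10.18) > A (289/33=8.76) > B (185/38=4.87)
Fill: take C (9 @ 239) → take D (17 @ 173) → take 5/33 of A → 43.79; 31/31 used.
Total value = 455.79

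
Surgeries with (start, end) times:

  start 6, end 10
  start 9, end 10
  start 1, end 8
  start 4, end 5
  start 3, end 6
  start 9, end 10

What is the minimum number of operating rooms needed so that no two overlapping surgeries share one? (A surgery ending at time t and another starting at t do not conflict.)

3

Events (time:±→running): 1:+→1 3:+→2 4:+→3 … peak 3.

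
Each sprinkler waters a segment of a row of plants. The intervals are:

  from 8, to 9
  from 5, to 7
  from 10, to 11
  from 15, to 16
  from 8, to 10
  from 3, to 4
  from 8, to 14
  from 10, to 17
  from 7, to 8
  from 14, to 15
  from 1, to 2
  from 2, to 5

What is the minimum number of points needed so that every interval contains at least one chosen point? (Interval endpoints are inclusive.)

6

Sort by right endpoint; whenever an interval is uncovered, place a point at its right end.
Sorted: [1,2] [3,4] [2,5] [5,7] [7,8] [8,9] [8,10] [10,11] [8,14] [14,15] [15,16] [10,17]
{[1,2]} hit by 2; {[3,4],[2,5]} hit by 4; {[5,7],[7,8]} hit by 7; {[8,9],[8,10]} hit by 9; {[10,11],[8,14]} hit by 11; {[14,15],[15,16],[10,17]} hit by 15.
Points: 2, 4, 7, 9, 11, 15 (6 total).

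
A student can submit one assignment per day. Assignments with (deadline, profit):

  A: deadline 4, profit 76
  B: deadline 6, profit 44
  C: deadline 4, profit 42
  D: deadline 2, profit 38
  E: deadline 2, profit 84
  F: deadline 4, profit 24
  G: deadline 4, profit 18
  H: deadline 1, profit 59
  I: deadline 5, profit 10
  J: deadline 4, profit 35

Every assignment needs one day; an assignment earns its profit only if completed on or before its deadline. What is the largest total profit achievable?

Sort by profit descending; place each in the latest free slot ≤ its deadline.
By profit: E(d2,84), A(d4,76), H(d1,59), B(d6,44), C(d4,42), D(d2,38), J(d4,35), F(d4,24), G(d4,18), I(d5,10)
E→slot 2; A→slot 4; H→slot 1; B→slot 6; C→slot 3; D skipped; J skipped; F skipped; G skipped; I→slot 5.
Profit = 59 + 84 + 42 + 76 + 10 + 44 = 315

315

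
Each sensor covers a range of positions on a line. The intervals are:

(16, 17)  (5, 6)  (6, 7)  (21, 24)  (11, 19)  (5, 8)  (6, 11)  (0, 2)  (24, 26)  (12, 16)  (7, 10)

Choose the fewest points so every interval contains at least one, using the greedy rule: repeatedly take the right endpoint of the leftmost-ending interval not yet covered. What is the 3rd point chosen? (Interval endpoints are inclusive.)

Sorted: [0,2] [5,6] [6,7] [5,8] [7,10] [6,11] [12,16] [16,17] [11,19] [21,24] [24,26]
{[0,2]} hit by 2; {[5,6],[6,7],[5,8]} hit by 6; {[7,10],[6,11]} hit by 10; {[12,16],[16,17],[11,19]} hit by 16; {[21,24],[24,26]} hit by 24.
Points: 2, 6, 10, 16, 24 (5 total).

10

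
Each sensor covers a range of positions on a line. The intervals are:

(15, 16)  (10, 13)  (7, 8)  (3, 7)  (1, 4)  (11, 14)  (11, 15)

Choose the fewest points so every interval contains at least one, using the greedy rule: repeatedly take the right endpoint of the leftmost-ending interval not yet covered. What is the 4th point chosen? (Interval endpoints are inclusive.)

16

Sorted: [1,4] [3,7] [7,8] [10,13] [11,14] [11,15] [15,16]
{[1,4],[3,7]} hit by 4; {[7,8]} hit by 8; {[10,13],[11,14],[11,15]} hit by 13; {[15,16]} hit by 16.
Points: 4, 8, 13, 16 (4 total).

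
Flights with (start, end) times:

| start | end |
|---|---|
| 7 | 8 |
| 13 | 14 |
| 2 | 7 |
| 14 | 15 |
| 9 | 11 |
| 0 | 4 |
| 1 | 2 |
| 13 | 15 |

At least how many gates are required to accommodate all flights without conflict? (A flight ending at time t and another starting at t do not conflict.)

2

The answer is the maximum number of intervals overlapping at any instant.
starts: [0, 1, 2, 7, 9, 13, 13, 14]
ends:   [2, 4, 7, 8, 11, 14, 15, 15]
s0→1 s1→2  — peak 2.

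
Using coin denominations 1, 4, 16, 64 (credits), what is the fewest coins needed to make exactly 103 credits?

Greedy: take as many of the largest coin as possible, then repeat with the remainder.
103 − 1×64→39 − 2×16→7 − 1×4→3 − 3×1→0
Total coins = 1 + 2 + 1 + 3 = 7

7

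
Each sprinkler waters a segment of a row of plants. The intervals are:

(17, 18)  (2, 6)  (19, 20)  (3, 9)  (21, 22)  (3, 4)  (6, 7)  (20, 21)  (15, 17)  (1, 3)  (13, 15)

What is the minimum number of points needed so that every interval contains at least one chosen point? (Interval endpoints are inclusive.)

Process intervals by earliest right end; each time one isn't hit yet, stab at its right endpoint.
Sorted: [1,3] [3,4] [2,6] [6,7] [3,9] [13,15] [15,17] [17,18] [19,20] [20,21] [21,22]
{[1,3],[3,4],[2,6]} hit by 3; {[6,7],[3,9]} hit by 7; {[13,15],[15,17]} hit by 15; {[17,18]} hit by 18; {[19,20],[20,21]} hit by 20; {[21,22]} hit by 22.
Points: 3, 7, 15, 18, 20, 22 (6 total).

6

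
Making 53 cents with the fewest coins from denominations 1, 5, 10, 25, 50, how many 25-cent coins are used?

Use the largest denomination that fits, subtract, and repeat.
53 = 1×50 + 3×1
Count of 25: 0

0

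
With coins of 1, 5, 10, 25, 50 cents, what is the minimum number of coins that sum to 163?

Greedy: take as many of the largest coin as possible, then repeat with the remainder.
163 = 3×50 + 1×10 + 3×1
Total coins = 3 + 1 + 3 = 7

7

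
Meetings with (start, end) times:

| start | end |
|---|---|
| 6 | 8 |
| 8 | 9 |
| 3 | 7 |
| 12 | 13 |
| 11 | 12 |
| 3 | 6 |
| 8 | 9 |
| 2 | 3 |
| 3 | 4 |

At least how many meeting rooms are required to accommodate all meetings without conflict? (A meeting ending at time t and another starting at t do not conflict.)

3

The answer is the maximum number of intervals overlapping at any instant.
Events (time:±→running): 2:+→1 3:-→0 3:+→1 3:+→2 3:+→3 … peak 3.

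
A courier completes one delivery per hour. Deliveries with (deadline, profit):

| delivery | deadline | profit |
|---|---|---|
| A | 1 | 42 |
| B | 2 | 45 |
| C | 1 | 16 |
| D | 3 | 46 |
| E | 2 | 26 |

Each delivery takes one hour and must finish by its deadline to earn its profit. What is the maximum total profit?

133

By profit: D(d3,46), B(d2,45), A(d1,42), E(d2,26), C(d1,16)
D→slot 3; B→slot 2; A→slot 1; E skipped; C skipped.
Profit = 42 + 45 + 46 = 133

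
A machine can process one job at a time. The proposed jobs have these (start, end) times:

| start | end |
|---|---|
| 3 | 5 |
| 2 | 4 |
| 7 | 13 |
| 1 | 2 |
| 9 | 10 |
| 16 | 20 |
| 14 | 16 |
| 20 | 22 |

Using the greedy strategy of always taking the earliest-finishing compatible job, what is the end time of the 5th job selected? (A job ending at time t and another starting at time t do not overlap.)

Greedy by earliest finish: after sorting by end time, pick each interval compatible with the last pick.
Sorted by end: (1,2)  (2,4)  (3,5)  (9,10)  (7,13)  (14,16)  (16,20)  (20,22)
take (1,2); take (2,4); skip (3,5); take (9,10); skip (7,13); take (14,16); take (16,20); take (20,22).
Selected: (1,2) (2,4) (9,10) (14,16) (16,20) (20,22)

20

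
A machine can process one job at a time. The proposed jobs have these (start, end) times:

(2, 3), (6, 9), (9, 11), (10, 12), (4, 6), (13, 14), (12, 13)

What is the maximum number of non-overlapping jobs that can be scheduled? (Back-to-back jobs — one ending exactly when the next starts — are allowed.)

6

By end time: (2,3), (4,6), (6,9), (9,11), (10,12), (12,13), (13,14).
Pick (2,3); next start ≥ 3 → (4,6); next start ≥ 6 → (6,9); next start ≥ 9 → (9,11); next start ≥ 11 → (12,13); next start ≥ 13 → (13,14).
Selected 6 jobs.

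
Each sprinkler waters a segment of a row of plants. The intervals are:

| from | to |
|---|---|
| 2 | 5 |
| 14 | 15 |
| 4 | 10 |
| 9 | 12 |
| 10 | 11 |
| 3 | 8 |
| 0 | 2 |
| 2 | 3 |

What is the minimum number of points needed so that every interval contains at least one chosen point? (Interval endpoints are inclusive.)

4

Process intervals by earliest right end; each time one isn't hit yet, stab at its right endpoint.
Sorted: [0,2] [2,3] [2,5] [3,8] [4,10] [10,11] [9,12] [14,15]
{[0,2],[2,3],[2,5]} hit by 2; {[3,8],[4,10]} hit by 8; {[10,11],[9,12]} hit by 11; {[14,15]} hit by 15.
Points: 2, 8, 11, 15 (4 total).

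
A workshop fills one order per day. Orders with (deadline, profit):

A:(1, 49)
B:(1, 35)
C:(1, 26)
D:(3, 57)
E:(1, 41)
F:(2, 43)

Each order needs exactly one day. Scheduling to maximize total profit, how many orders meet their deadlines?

3

Take jobs in profit order; each goes to the latest open slot no later than its deadline.
Profit order: D=57 A=49 F=43 E=41 B=35 C=26
Assign: D→slot 3, A→slot 1, F→slot 2, E skipped, B skipped, C skipped.
Slots: [1:A] [2:F] [3:D]
3 of 6 scheduled.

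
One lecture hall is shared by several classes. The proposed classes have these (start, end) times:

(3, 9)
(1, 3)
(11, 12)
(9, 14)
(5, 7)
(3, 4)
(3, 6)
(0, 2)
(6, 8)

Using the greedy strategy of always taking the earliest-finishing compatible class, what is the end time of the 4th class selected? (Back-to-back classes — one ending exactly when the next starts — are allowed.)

12

Greedy by earliest finish: after sorting by end time, pick each interval compatible with the last pick.
Sorted by end: (0,2)  (1,3)  (3,4)  (3,6)  (5,7)  (6,8)  (3,9)  (11,12)  (9,14)
take (0,2); skip (1,3); take (3,4); take (5,7); skip (6,8); take (11,12); skip (9,14).
Selected: (0,2) (3,4) (5,7) (11,12)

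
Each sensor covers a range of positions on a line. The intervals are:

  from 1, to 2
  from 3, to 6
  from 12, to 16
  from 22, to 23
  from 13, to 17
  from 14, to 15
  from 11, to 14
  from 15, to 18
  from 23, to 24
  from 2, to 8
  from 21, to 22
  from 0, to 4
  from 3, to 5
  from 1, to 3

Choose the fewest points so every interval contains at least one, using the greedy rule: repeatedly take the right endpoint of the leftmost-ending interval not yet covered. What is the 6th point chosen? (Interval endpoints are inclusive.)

By right end: [1,2]  [1,3]  [0,4]  [3,5]  [3,6]  [2,8]  [11,14]  [14,15]  [12,16]  [13,17]  [15,18]  [21,22]  [22,23]  [23,24]
[1,2] uncovered → point at 2; [3,5] uncovered → point at 5; [11,14] uncovered → point at 14; [15,18] uncovered → point at 18; [21,22] uncovered → point at 22; [23,24] uncovered → point at 24.
Points: 2, 5, 14, 18, 22, 24 (6 total).

24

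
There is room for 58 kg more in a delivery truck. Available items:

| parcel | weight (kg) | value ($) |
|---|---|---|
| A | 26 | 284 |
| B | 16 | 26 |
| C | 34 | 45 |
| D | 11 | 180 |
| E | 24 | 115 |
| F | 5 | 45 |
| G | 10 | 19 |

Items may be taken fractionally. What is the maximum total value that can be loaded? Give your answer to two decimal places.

Ratios (sorted): D 16.36, A 10.92, F 9.00, E 4.79, G 1.90, B 1.62, C 1.32
take D (11 @ 180); take A (26 @ 284); take F (5 @ 45); take 16/24 of E → 76.67. Capacity used 58/58.
Total value = 585.67

585.67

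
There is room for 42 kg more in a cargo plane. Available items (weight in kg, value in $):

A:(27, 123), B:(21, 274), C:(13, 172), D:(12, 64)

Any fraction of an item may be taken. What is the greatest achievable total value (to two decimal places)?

488.67

Greedy by value/weight ratio, highest first.
Ratios (sorted): C 13.23, B 13.05, D 5.33, A 4.56
take C (13 @ 172); take B (21 @ 274); take 8/12 of D → 42.67. Capacity used 42/42.
Total value = 488.67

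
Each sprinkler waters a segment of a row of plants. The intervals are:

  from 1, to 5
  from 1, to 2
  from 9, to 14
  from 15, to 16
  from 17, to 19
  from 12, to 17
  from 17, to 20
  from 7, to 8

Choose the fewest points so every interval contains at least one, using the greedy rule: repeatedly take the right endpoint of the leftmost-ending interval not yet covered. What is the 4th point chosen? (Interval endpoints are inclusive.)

Sort by right endpoint; whenever an interval is uncovered, place a point at its right end.
By right end: [1,2]  [1,5]  [7,8]  [9,14]  [15,16]  [12,17]  [17,19]  [17,20]
[1,2] uncovered → point at 2; [7,8] uncovered → point at 8; [9,14] uncovered → point at 14; [15,16] uncovered → point at 16; [17,19] uncovered → point at 19.
Points: 2, 8, 14, 16, 19 (5 total).

16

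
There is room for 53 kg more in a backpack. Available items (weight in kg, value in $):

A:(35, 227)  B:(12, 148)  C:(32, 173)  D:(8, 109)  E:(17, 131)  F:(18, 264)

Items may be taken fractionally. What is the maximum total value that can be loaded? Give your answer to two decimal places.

636.59

Order: F (264/18=14.67) > D (109/8=13.62) > B (148/12=12.33) > E (131/17=7.71) > A (227/35=6.49) > C (173/32=5.41)
Fill: take F (18 @ 264) → take D (8 @ 109) → take B (12 @ 148) → take 15/17 of E → 115.59; 53/53 used.
Total value = 636.59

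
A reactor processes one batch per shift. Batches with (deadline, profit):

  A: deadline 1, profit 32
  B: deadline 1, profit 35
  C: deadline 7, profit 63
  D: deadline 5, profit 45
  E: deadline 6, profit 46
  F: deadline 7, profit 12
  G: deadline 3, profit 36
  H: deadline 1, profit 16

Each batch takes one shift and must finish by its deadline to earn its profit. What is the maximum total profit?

237

Take jobs in profit order; each goes to the latest open slot no later than its deadline.
By profit: C(d7,63), E(d6,46), D(d5,45), G(d3,36), B(d1,35), A(d1,32), H(d1,16), F(d7,12)
C→slot 7; E→slot 6; D→slot 5; G→slot 3; B→slot 1; A skipped; H skipped; F→slot 4.
Profit = 35 + 36 + 12 + 45 + 46 + 63 = 237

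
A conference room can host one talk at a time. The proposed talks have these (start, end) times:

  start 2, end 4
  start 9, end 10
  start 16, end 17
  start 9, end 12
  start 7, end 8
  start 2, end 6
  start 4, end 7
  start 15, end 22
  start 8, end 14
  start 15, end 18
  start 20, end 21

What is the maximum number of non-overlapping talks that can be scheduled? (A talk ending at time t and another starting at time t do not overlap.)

6

Sorted by end: (2,4)  (2,6)  (4,7)  (7,8)  (9,10)  (9,12)  (8,14)  (16,17)  (15,18)  (20,21)  (15,22)
take (2,4); take (4,7); take (7,8); take (9,10); take (16,17); take (20,21).
Selected 6 talks.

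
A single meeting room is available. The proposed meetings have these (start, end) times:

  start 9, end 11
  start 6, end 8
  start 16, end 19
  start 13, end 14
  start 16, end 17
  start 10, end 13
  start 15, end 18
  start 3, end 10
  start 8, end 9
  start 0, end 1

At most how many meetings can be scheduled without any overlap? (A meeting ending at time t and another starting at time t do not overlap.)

Order by finish time; keep every interval that doesn't clash with the previous kept one.
By end time: (0,1), (6,8), (8,9), (3,10), (9,11), (10,13), (13,14), (16,17), (15,18), (16,19).
Pick (0,1); next start ≥ 1 → (6,8); next start ≥ 8 → (8,9); next start ≥ 9 → (9,11); next start ≥ 11 → (13,14); next start ≥ 14 → (16,17).
Selected 6 meetings.

6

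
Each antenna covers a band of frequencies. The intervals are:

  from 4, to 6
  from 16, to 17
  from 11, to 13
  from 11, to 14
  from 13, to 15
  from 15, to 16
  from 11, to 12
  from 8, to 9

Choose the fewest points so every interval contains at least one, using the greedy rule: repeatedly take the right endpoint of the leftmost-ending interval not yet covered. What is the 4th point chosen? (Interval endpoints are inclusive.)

Sort by right endpoint; whenever an interval is uncovered, place a point at its right end.
By right end: [4,6]  [8,9]  [11,12]  [11,13]  [11,14]  [13,15]  [15,16]  [16,17]
[4,6] uncovered → point at 6; [8,9] uncovered → point at 9; [11,12] uncovered → point at 12; [13,15] uncovered → point at 15; [16,17] uncovered → point at 17.
Points: 6, 9, 12, 15, 17 (5 total).

15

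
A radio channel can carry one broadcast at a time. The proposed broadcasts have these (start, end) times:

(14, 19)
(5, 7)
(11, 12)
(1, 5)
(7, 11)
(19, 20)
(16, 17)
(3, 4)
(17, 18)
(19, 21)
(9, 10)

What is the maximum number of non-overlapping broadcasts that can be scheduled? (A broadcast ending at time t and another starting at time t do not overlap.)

By end time: (3,4), (1,5), (5,7), (9,10), (7,11), (11,12), (16,17), (17,18), (14,19), (19,20), (19,21).
Pick (3,4); next start ≥ 4 → (5,7); next start ≥ 7 → (9,10); next start ≥ 10 → (11,12); next start ≥ 12 → (16,17); next start ≥ 17 → (17,18); next start ≥ 18 → (19,20).
Selected 7 broadcasts.

7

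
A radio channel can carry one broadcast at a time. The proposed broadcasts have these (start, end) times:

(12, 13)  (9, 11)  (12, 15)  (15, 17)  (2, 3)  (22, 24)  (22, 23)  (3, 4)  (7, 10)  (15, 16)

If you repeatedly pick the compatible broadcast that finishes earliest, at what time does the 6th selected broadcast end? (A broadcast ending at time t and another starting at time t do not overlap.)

23

Sorted by end: (2,3)  (3,4)  (7,10)  (9,11)  (12,13)  (12,15)  (15,16)  (15,17)  (22,23)  (22,24)
take (2,3); take (3,4); take (7,10); skip (9,11); take (12,13); take (15,16); take (22,23); skip (22,24).
Selected: (2,3) (3,4) (7,10) (12,13) (15,16) (22,23)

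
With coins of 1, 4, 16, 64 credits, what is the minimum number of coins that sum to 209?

209 = 3×64 + 1×16 + 1×1
Total coins = 3 + 1 + 1 = 5

5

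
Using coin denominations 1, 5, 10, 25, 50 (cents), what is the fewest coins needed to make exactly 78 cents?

5

78 − 1×50→28 − 1×25→3 − 3×1→0
Total coins = 1 + 1 + 3 = 5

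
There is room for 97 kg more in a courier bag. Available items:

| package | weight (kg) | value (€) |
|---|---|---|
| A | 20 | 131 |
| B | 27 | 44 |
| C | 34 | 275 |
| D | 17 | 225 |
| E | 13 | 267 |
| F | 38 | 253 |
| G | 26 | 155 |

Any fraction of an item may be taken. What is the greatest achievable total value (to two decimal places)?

Ratios (sorted): E 20.54, D 13.24, C 8.09, F 6.66, A 6.55, G 5.96, B 1.63
take E (13 @ 267); take D (17 @ 225); take C (34 @ 275); take 33/38 of F → 219.71. Capacity used 97/97.
Total value = 986.71

986.71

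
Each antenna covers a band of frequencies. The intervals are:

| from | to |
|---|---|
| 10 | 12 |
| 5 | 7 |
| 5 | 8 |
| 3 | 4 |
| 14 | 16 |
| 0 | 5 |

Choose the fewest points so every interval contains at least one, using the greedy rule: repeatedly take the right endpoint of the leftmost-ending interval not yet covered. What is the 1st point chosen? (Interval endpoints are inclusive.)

4

Sort by right endpoint; whenever an interval is uncovered, place a point at its right end.
By right end: [3,4]  [0,5]  [5,7]  [5,8]  [10,12]  [14,16]
[3,4] uncovered → point at 4; [5,7] uncovered → point at 7; [10,12] uncovered → point at 12; [14,16] uncovered → point at 16.
Points: 4, 7, 12, 16 (4 total).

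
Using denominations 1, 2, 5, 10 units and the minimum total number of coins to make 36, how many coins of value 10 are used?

Greedy: take as many of the largest coin as possible, then repeat with the remainder.
36 = 3×10 + 1×5 + 1×1
Count of 10: 3

3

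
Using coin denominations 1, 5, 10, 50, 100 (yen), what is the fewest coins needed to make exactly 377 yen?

Use the largest denomination that fits, subtract, and repeat.
377 − 3×100→77 − 1×50→27 − 2×10→7 − 1×5→2 − 2×1→0
Total coins = 3 + 1 + 2 + 1 + 2 = 9

9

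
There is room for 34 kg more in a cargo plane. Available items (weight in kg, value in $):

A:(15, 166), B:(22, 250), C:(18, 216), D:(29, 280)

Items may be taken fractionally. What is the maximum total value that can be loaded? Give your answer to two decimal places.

397.82

Order: C (216/18=12.00) > B (250/22=11.36) > A (166/15=11.07) > D (280/29=9.66)
Fill: take C (18 @ 216) → take 16/22 of B → 181.82; 34/34 used.
Total value = 397.82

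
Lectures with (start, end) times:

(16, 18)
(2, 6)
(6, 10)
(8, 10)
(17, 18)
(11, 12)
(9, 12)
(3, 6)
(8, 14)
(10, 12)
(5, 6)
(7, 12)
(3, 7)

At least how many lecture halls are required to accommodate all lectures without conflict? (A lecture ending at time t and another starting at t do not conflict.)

The answer is the maximum number of intervals overlapping at any instant.
starts: [2, 3, 3, 5, 6, 7, 8, 8, 9, 10, 11, 16, 17]
ends:   [6, 6, 6, 7, 10, 10, 12, 12, 12, 12, 14, 18, 18]
s2→1 s3→2 s3→3 s5→4 e6→3 e6→2 e6→1 s6→2 e7→1 s7→2 s8→3 s8→4 s9→5  — peak 5.

5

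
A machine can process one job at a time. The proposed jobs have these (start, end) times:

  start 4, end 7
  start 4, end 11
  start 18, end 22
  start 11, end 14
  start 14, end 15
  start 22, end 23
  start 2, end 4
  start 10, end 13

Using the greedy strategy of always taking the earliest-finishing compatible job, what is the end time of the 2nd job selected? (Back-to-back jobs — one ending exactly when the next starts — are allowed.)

7

Sorted by end: (2,4)  (4,7)  (4,11)  (10,13)  (11,14)  (14,15)  (18,22)  (22,23)
take (2,4); take (4,7); take (10,13); skip (11,14); take (14,15); take (18,22); take (22,23).
Selected: (2,4) (4,7) (10,13) (14,15) (18,22) (22,23)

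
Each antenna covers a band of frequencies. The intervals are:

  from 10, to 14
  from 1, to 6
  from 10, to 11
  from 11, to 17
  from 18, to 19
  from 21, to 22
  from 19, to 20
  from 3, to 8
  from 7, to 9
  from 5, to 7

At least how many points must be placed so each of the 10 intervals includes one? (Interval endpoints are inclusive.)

5

Sorted: [1,6] [5,7] [3,8] [7,9] [10,11] [10,14] [11,17] [18,19] [19,20] [21,22]
{[1,6],[5,7],[3,8]} hit by 6; {[7,9]} hit by 9; {[10,11],[10,14],[11,17]} hit by 11; {[18,19],[19,20]} hit by 19; {[21,22]} hit by 22.
Points: 6, 9, 11, 19, 22 (5 total).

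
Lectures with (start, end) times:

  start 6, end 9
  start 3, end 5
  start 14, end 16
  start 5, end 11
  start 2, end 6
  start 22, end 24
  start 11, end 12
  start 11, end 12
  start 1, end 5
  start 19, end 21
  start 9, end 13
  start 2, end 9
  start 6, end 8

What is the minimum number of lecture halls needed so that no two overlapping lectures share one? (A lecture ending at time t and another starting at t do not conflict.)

4

starts: [1, 2, 2, 3, 5, 6, 6, 9, 11, 11, 14, 19, 22]
ends:   [5, 5, 6, 8, 9, 9, 11, 12, 12, 13, 16, 21, 24]
s1→1 s2→2 s2→3 s3→4  — peak 4.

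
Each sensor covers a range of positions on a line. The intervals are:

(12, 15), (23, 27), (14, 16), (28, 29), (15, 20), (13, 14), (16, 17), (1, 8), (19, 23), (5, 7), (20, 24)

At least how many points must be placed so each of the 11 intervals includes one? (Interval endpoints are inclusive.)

By right end: [5,7]  [1,8]  [13,14]  [12,15]  [14,16]  [16,17]  [15,20]  [19,23]  [20,24]  [23,27]  [28,29]
[5,7] uncovered → point at 7; [13,14] uncovered → point at 14; [16,17] uncovered → point at 17; [19,23] uncovered → point at 23; [28,29] uncovered → point at 29.
Points: 7, 14, 17, 23, 29 (5 total).

5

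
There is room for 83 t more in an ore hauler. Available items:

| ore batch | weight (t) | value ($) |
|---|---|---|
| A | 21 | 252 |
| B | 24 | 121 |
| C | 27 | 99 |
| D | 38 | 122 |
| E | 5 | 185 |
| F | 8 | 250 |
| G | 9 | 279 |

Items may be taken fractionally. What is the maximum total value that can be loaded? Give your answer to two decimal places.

1145.67

Sort by value per unit weight and fill in that order.
Order: E (185/5=37.00) > F (250/8=31.25) > G (279/9=31.00) > A (252/21=12.00) > B (121/24=5.04) > C (99/27=3.67) > D (122/38=3.21)
Fill: take E (5 @ 185) → take F (8 @ 250) → take G (9 @ 279) → take A (21 @ 252) → take B (24 @ 121) → take 16/27 of C → 58.67; 83/83 used.
Total value = 1145.67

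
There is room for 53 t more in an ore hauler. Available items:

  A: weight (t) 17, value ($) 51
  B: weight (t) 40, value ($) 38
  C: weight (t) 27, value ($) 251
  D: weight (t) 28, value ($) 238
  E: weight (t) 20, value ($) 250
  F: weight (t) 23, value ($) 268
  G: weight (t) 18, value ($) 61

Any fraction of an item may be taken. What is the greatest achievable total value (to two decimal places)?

Greedy by value/weight ratio, highest first.
Ratios (sorted): E 12.50, F 11.65, C 9.30, D 8.50, G 3.39, A 3.00, B 0.95
take E (20 @ 250); take F (23 @ 268); take 10/27 of C → 92.96. Capacity used 53/53.
Total value = 610.96

610.96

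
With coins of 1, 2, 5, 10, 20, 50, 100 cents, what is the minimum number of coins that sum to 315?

315 − 3×100→15 − 1×10→5 − 1×5→0
Total coins = 3 + 1 + 1 = 5

5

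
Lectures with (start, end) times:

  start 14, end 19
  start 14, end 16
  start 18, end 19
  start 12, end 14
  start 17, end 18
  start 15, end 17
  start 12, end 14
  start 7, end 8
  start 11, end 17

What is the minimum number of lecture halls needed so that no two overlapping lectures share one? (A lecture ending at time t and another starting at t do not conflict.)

4

Count concurrent intervals with a sweep; the peak is the room count.
Events (time:±→running): 7:+→1 8:-→0 11:+→1 12:+→2 12:+→3 14:-→2 14:-→1 14:+→2 14:+→3 15:+→4 … peak 4.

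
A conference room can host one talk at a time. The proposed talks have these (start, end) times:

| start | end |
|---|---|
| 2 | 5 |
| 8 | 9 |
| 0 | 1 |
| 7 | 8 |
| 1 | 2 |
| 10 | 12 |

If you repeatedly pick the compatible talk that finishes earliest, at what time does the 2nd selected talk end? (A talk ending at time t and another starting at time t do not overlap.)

2

Sort by end time and greedily take each interval whose start is ≥ the last chosen end.
Sorted by end: (0,1)  (1,2)  (2,5)  (7,8)  (8,9)  (10,12)
take (0,1); take (1,2); take (2,5); take (7,8); take (8,9); take (10,12).
Selected: (0,1) (1,2) (2,5) (7,8) (8,9) (10,12)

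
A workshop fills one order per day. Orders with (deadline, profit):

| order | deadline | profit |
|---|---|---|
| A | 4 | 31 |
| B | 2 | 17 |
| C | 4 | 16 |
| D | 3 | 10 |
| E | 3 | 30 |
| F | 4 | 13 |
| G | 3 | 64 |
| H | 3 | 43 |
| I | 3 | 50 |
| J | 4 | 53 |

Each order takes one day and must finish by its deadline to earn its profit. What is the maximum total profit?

210

Sort by profit descending; place each in the latest free slot ≤ its deadline.
Profit order: G=64 J=53 I=50 H=43 A=31 E=30 B=17 C=16 F=13 D=10
Assign: G→slot 3, J→slot 4, I→slot 2, H→slot 1, A skipped, E skipped, B skipped, C skipped, F skipped, D skipped.
Slots: [1:H] [2:I] [3:G] [4:J]
Profit = 43 + 50 + 64 + 53 = 210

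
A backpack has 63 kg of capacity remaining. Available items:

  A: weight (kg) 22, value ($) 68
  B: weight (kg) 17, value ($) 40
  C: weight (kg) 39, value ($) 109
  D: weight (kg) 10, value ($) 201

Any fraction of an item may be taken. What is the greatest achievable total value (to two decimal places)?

355.64

Order: D (201/10=20.10) > A (68/22=3.09) > C (109/39=2.79) > B (40/17=2.35)
Fill: take D (10 @ 201) → take A (22 @ 68) → take 31/39 of C → 86.64; 63/63 used.
Total value = 355.64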